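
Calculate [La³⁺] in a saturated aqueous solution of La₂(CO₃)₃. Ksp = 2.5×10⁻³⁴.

La₂(CO₃)₃(s) ⇌ 2 La³⁺(aq) + 3 CO₃²⁻(aq)
If s mol/L of La₂(CO₃)₃ dissolves, [La³⁺] = 2s and [CO₃²⁻] = 3s.
Ksp = [La³⁺]^2[CO₃²⁻]^3 = (2s)^2 · (3s)^3 = 108s^5 = 2.5×10⁻³⁴
s = 7.5×10⁻⁸ M
[La³⁺] = 2s = 1.5×10⁻⁷ M

1.5×10⁻⁷ M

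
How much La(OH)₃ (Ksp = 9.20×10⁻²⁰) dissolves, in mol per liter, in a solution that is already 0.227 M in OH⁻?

La(OH)₃(s) ⇌ La³⁺(aq) + 3 OH⁻(aq)
With OH⁻ already at 0.227 M and s small, take [OH⁻] ≈ 0.227 M and [La³⁺] = s.
Ksp = [La³⁺][OH⁻]^3 = s(0.227)^3
s = 9.20×10⁻²⁰ / (0.227)^3 = 7.87×10⁻¹⁸
s = 7.87×10⁻¹⁸ M

7.87×10⁻¹⁸ M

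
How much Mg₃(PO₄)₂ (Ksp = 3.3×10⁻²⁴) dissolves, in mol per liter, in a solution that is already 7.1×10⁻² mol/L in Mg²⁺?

4.8×10⁻¹¹ M

Mg₃(PO₄)₂(s) ⇌ 3 Mg²⁺(aq) + 2 PO₄³⁻(aq)
With Mg²⁺ already at 7.1×10⁻² mol/L and s small, take [Mg²⁺] ≈ 7.1×10⁻² mol/L and [PO₄³⁻] = 2s.
Ksp = [Mg²⁺]^3[PO₄³⁻]^2 = (7.1×10⁻²)^3(2s)^2
(2s)^2 = 3.3×10⁻²⁴ / (7.1×10⁻²)^3 = 9.2×10⁻²¹
s = 4.8×10⁻¹¹ mol/L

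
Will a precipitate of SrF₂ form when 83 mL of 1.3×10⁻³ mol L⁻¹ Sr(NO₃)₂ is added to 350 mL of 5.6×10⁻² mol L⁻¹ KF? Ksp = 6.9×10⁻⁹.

The combined volume is 433 mL.
[Sr²⁺] = (1.3×10⁻³)(83)/433 = 2.5×10⁻⁴ mol L⁻¹
[F⁻] = (5.6×10⁻²)(350)/433 = 4.5×10⁻² mol L⁻¹
Q = [Sr²⁺][F⁻]^2 = 5.1×10⁻⁷
Because Q > Ksp (5.1×10⁻⁷ vs 6.9×10⁻⁹), a precipitate of SrF₂ forms.

Yes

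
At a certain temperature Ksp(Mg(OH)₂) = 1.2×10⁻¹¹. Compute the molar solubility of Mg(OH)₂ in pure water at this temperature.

1.4×10⁻⁴ M

Mg(OH)₂(s) ⇌ Mg²⁺(aq) + 2 OH⁻(aq)
Call the molar solubility s, so that [Mg²⁺] = s and [OH⁻] = 2s.
Ksp = [Mg²⁺][OH⁻]^2 = s · (2s)^2 = 4s^3
4s^3 = 1.2×10⁻¹¹  ⇒  s^3 = 3.0×10⁻¹²
Taking the 3rd root, s = 1.4×10⁻⁴ mol/L.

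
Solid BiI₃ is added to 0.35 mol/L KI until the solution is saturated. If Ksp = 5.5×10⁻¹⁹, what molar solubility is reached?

1.3×10⁻¹⁷ M

BiI₃(s) ⇌ Bi³⁺(aq) + 3 I⁻(aq)
The solution already contains I⁻ at 0.35 mol/L. Let s be the molar solubility of BiI₃.
[I⁻] ≈ 0.35 mol/L (common ion dominates); [Bi³⁺] = s.
Ksp = [Bi³⁺][I⁻]^3 = s(0.35)^3
s = 5.5×10⁻¹⁹ / (0.35)^3 = 1.3×10⁻¹⁷
s = 1.3×10⁻¹⁷ mol/L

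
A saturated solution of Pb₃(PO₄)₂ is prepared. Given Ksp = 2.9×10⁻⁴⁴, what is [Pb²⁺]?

2.3×10⁻⁹ M

Pb₃(PO₄)₂(s) ⇌ 3 Pb²⁺(aq) + 2 PO₄³⁻(aq)
Let s be the molar solubility. Then [Pb²⁺] = 3s and [PO₄³⁻] = 2s.
Ksp = [Pb²⁺]^3[PO₄³⁻]^2 = (3s)^3 · (2s)^2 = 108s^5 = 2.9×10⁻⁴⁴
s = 7.7×10⁻¹⁰ mol/L
[Pb²⁺] = 3s = 2.3×10⁻⁹ mol/L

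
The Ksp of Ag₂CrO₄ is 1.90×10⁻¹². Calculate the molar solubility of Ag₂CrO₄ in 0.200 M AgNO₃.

Ag₂CrO₄(s) ⇌ 2 Ag⁺(aq) + CrO₄²⁻(aq)
The solution already contains Ag⁺ at 0.200 M. Let s be the molar solubility of Ag₂CrO₄.
[Ag⁺] ≈ 0.200 M (common ion dominates); [CrO₄²⁻] = s.
Ksp = [Ag⁺]^2[CrO₄²⁻] = (0.200)^2s
s = 1.90×10⁻¹² / (0.200)^2 = 4.75×10⁻¹¹
s = 4.75×10⁻¹¹ M

4.75×10⁻¹¹ M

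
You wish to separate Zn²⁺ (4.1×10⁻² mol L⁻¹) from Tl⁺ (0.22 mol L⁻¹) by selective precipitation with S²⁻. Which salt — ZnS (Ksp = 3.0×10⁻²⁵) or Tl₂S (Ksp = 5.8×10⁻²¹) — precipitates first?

ZnS

The threshold for precipitation is Q = Ksp.
For ZnS: [S²⁻] = (Ksp/[Zn²⁺]) = 7.3×10⁻²⁴ mol L⁻¹
For Tl₂S: [S²⁻] = (Ksp/[Tl⁺]^2) = 1.2×10⁻¹⁹ mol L⁻¹
Since ZnS needs less S²⁻ to reach saturation, it precipitates first.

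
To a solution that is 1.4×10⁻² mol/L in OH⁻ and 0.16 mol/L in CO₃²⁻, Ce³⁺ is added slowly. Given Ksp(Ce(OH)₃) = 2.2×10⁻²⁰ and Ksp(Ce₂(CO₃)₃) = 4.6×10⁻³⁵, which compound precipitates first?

Ce₂(CO₃)₃

Each salt precipitates once Q = Ksp for that salt.
For Ce(OH)₃: [Ce³⁺] = (Ksp/[OH⁻]^3) = 8.0×10⁻¹⁵ mol/L
For Ce₂(CO₃)₃: [Ce³⁺] = (Ksp/[CO₃²⁻]^3)^(1/2) = 1.1×10⁻¹⁶ mol/L
Ce₂(CO₃)₃ requires the lower [Ce³⁺], so it precipitates first.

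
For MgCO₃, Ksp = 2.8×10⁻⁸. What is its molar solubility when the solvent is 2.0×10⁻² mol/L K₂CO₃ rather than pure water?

1.4×10⁻⁶ M

MgCO₃(s) ⇌ Mg²⁺(aq) + CO₃²⁻(aq)
With CO₃²⁻ already at 2.0×10⁻² mol/L and s small, take [CO₃²⁻] ≈ 2.0×10⁻² mol/L and [Mg²⁺] = s.
Ksp = [Mg²⁺][CO₃²⁻] = s(2.0×10⁻²)
s = 2.8×10⁻⁸ / (2.0×10⁻²) = 1.4×10⁻⁶
s = 1.4×10⁻⁶ mol/L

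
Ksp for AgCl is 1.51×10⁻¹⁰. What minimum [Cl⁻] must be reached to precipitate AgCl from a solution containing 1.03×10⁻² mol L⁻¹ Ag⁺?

A salt starts to precipitate once the ion product Q reaches its Ksp.
AgCl(s) ⇌ Ag⁺(aq) + Cl⁻(aq)
Ksp = [Ag⁺][Cl⁻] = [Cl⁻](1.03×10⁻²)
[Cl⁻] = 1.51×10⁻¹⁰ / (1.03×10⁻²) = 1.47×10⁻⁸
[Cl⁻] = 1.47×10⁻⁸ mol L⁻¹

1.47×10⁻⁸ M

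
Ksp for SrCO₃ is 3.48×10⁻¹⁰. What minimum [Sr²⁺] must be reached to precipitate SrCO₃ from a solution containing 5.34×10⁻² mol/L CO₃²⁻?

6.52×10⁻⁹ M

The threshold for precipitation is Q = Ksp.
SrCO₃(s) ⇌ Sr²⁺(aq) + CO₃²⁻(aq)
Ksp = [Sr²⁺][CO₃²⁻] = [Sr²⁺](5.34×10⁻²)
[Sr²⁺] = 3.48×10⁻¹⁰ / (5.34×10⁻²) = 6.52×10⁻⁹
[Sr²⁺] = 6.52×10⁻⁹ mol/L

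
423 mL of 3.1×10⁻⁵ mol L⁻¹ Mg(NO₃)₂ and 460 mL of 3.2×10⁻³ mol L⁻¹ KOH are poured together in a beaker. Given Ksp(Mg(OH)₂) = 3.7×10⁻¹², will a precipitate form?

Yes

The combined volume is 883 mL.
[Mg²⁺] = (3.1×10⁻⁵)(423)/883 = 1.5×10⁻⁵ mol L⁻¹
[OH⁻] = (3.2×10⁻³)(460)/883 = 1.7×10⁻³ mol L⁻¹
Q = [Mg²⁺][OH⁻]^2 = 4.1×10⁻¹¹
Q = 4.1×10⁻¹¹ > Ksp = 3.7×10⁻¹², so the solution is supersaturated and Mg(OH)₂ precipitates.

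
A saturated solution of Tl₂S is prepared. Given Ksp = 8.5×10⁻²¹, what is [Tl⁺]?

2.6×10⁻⁷ M

Tl₂S(s) ⇌ 2 Tl⁺(aq) + S²⁻(aq)
For each mole of Tl₂S that dissolves per liter, [Tl⁺] = 2s and [S²⁻] = s; let s denote this solubility.
Ksp = [Tl⁺]^2[S²⁻] = (2s)^2 · s = 4s^3 = 8.5×10⁻²¹
s = 1.3×10⁻⁷ M
[Tl⁺] = 2s = 2.6×10⁻⁷ M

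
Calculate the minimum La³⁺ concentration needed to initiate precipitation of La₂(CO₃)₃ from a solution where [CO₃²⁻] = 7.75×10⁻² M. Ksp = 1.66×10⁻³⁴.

5.97×10⁻¹⁶ M

Each salt precipitates once Q = Ksp for that salt.
La₂(CO₃)₃(s) ⇌ 2 La³⁺(aq) + 3 CO₃²⁻(aq)
Ksp = [La³⁺]^2[CO₃²⁻]^3 = [La³⁺]^2(7.75×10⁻²)^3
[La³⁺]^2 = 1.66×10⁻³⁴ / (7.75×10⁻²)^3 = 3.57×10⁻³¹
[La³⁺] = 5.97×10⁻¹⁶ M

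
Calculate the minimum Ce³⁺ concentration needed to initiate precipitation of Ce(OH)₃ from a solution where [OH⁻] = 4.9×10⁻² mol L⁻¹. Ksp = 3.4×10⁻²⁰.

2.9×10⁻¹⁶ M

Precipitation begins when Q = Ksp.
Ce(OH)₃(s) ⇌ Ce³⁺(aq) + 3 OH⁻(aq)
Ksp = [Ce³⁺][OH⁻]^3 = [Ce³⁺](4.9×10⁻²)^3
[Ce³⁺] = 3.4×10⁻²⁰ / (4.9×10⁻²)^3 = 2.9×10⁻¹⁶
[Ce³⁺] = 2.9×10⁻¹⁶ mol L⁻¹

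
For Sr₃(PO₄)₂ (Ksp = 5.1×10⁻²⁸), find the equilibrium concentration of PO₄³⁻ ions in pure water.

2.7×10⁻⁶ M

Sr₃(PO₄)₂(s) ⇌ 3 Sr²⁺(aq) + 2 PO₄³⁻(aq)
Let s be the molar solubility. Then [Sr²⁺] = 3s and [PO₄³⁻] = 2s.
Ksp = [Sr²⁺]^3[PO₄³⁻]^2 = (3s)^3 · (2s)^2 = 108s^5 = 5.1×10⁻²⁸
s = 1.4×10⁻⁶ mol/L
[PO₄³⁻] = 2s = 2.7×10⁻⁶ mol/L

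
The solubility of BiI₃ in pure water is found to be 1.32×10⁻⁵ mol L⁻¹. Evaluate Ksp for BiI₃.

BiI₃(s) ⇌ Bi³⁺(aq) + 3 I⁻(aq)
With molar solubility s: [Bi³⁺] = s, [I⁻] = 3s.
Ksp = [Bi³⁺][I⁻]^3 = s · (3s)^3 = 27s^4
Ksp = 27 × (1.32×10⁻⁵)^4 = 8.20×10⁻¹⁹

Ksp = 8.20×10⁻¹⁹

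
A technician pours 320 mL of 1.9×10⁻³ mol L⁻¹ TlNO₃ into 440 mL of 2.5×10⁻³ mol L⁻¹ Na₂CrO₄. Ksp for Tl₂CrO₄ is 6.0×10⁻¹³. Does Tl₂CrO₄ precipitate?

Total volume after mixing = 320 + 440 = 760 mL.
[Tl⁺] = (1.9×10⁻³)(320)/760 = 8.0×10⁻⁴ mol L⁻¹
[CrO₄²⁻] = (2.5×10⁻³)(440)/760 = 1.4×10⁻³ mol L⁻¹
Q = [Tl⁺]^2[CrO₄²⁻] = 9.3×10⁻¹⁰
Because Q > Ksp (9.3×10⁻¹⁰ vs 6.0×10⁻¹³), a precipitate of Tl₂CrO₄ forms.

Yes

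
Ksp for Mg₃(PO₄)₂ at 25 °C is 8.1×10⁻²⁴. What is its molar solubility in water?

Mg₃(PO₄)₂(s) ⇌ 3 Mg²⁺(aq) + 2 PO₄³⁻(aq)
For each mole of Mg₃(PO₄)₂ that dissolves per liter, [Mg²⁺] = 3s and [PO₄³⁻] = 2s; let s denote this solubility.
Ksp = [Mg²⁺]^3[PO₄³⁻]^2 = (3s)^3 · (2s)^2 = 108s^5
108s^5 = 8.1×10⁻²⁴  ⇒  s^5 = 7.5×10⁻²⁶
s = (7.5×10⁻²⁶)^(1/5) = 9.4×10⁻⁶ M

9.4×10⁻⁶ M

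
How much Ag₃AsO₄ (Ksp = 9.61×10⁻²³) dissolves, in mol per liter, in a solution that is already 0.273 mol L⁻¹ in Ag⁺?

4.72×10⁻²¹ M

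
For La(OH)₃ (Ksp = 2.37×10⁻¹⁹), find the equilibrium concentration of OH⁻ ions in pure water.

La(OH)₃(s) ⇌ La³⁺(aq) + 3 OH⁻(aq)
If s mol/L of La(OH)₃ dissolves, [La³⁺] = s and [OH⁻] = 3s.
Ksp = [La³⁺][OH⁻]^3 = s · (3s)^3 = 27s^4 = 2.37×10⁻¹⁹
s = 9.68×10⁻⁶ mol L⁻¹
[OH⁻] = 3s = 2.90×10⁻⁵ mol L⁻¹

2.90×10⁻⁵ M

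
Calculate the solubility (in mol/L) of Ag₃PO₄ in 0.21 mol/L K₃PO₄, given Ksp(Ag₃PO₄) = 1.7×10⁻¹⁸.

6.7×10⁻⁷ M

Ag₃PO₄(s) ⇌ 3 Ag⁺(aq) + PO₄³⁻(aq)
With PO₄³⁻ already at 0.21 mol/L and s small, take [PO₄³⁻] ≈ 0.21 mol/L and [Ag⁺] = 3s.
Ksp = [Ag⁺]^3[PO₄³⁻] = (3s)^3(0.21)
(3s)^3 = 1.7×10⁻¹⁸ / (0.21) = 8.1×10⁻¹⁸
s = 6.7×10⁻⁷ mol/L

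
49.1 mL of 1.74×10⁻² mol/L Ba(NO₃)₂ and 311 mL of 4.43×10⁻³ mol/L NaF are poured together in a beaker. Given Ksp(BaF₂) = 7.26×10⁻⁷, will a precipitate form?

No

After mixing, V = 49.1 mL + 311 mL = 360.1 mL.
[Ba²⁺] = (1.74×10⁻²)(49.1)/360.1 = 2.37×10⁻³ mol/L
[F⁻] = (4.43×10⁻³)(311)/360.1 = 3.83×10⁻³ mol/L
Q = [Ba²⁺][F⁻]^2 = 3.47×10⁻⁸
Q = 3.47×10⁻⁸ < Ksp = 7.26×10⁻⁷, so the solution is unsaturated and no precipitate forms.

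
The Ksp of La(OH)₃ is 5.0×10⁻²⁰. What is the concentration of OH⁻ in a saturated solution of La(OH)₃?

La(OH)₃(s) ⇌ La³⁺(aq) + 3 OH⁻(aq)
With molar solubility s: [La³⁺] = s, [OH⁻] = 3s.
Ksp = [La³⁺][OH⁻]^3 = s · (3s)^3 = 27s^4 = 5.0×10⁻²⁰
s = 6.6×10⁻⁶ mol L⁻¹
[OH⁻] = 3s = 2.0×10⁻⁵ mol L⁻¹

2.0×10⁻⁵ M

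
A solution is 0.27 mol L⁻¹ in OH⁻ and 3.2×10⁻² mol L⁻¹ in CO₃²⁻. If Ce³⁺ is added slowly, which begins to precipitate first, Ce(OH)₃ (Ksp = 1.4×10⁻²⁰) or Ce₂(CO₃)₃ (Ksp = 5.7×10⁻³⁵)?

The threshold for precipitation is Q = Ksp.
For Ce(OH)₃: [Ce³⁺] = (Ksp/[OH⁻]^3) = 7.1×10⁻¹⁹ mol L⁻¹
For Ce₂(CO₃)₃: [Ce³⁺] = (Ksp/[CO₃²⁻]^3)^(1/2) = 1.3×10⁻¹⁵ mol L⁻¹
The smaller threshold [Ce³⁺] is reached first, so Ce(OH)₃ precipitates first.

Ce(OH)₃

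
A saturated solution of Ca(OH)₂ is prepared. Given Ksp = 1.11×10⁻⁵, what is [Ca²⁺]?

1.41×10⁻² M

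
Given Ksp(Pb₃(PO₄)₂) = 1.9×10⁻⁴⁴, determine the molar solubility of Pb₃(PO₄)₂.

Pb₃(PO₄)₂(s) ⇌ 3 Pb²⁺(aq) + 2 PO₄³⁻(aq)
Let s be the molar solubility. Then [Pb²⁺] = 3s and [PO₄³⁻] = 2s.
Ksp = [Pb²⁺]^3[PO₄³⁻]^2 = (3s)^3 · (2s)^2 = 108s^5
108s^5 = 1.9×10⁻⁴⁴  ⇒  s^5 = 1.8×10⁻⁴⁶
s = 7.1×10⁻¹⁰ mol/L

7.1×10⁻¹⁰ M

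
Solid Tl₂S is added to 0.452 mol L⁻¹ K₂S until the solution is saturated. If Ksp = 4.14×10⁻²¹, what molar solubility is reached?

Tl₂S(s) ⇌ 2 Tl⁺(aq) + S²⁻(aq)
The solution already contains S²⁻ at 0.452 mol L⁻¹. Let s be the molar solubility of Tl₂S.
[S²⁻] ≈ 0.452 mol L⁻¹ (common ion dominates); [Tl⁺] = 2s.
Ksp = [Tl⁺]^2[S²⁻] = (2s)^2(0.452)
(2s)^2 = 4.14×10⁻²¹ / (0.452) = 9.16×10⁻²¹
s = 4.79×10⁻¹¹ mol L⁻¹

4.79×10⁻¹¹ M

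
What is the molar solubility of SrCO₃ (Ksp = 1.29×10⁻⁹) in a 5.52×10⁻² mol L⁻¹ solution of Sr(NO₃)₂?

SrCO₃(s) ⇌ Sr²⁺(aq) + CO₃²⁻(aq)
Let s be the solubility of SrCO₃ here. The common ion gives [Sr²⁺] ≈ 5.52×10⁻² mol L⁻¹, and [CO₃²⁻] = s.
Ksp = [Sr²⁺][CO₃²⁻] = (5.52×10⁻²)s
s = 1.29×10⁻⁹ / (5.52×10⁻²) = 2.34×10⁻⁸
s = 2.34×10⁻⁸ mol L⁻¹

2.34×10⁻⁸ M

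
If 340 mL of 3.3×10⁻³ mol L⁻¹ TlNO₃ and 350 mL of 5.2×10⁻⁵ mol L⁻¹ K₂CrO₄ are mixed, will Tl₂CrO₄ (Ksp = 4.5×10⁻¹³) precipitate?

Yes

The combined volume is 690 mL.
[Tl⁺] = (3.3×10⁻³)(340)/690 = 1.6×10⁻³ mol L⁻¹
[CrO₄²⁻] = (5.2×10⁻⁵)(350)/690 = 2.6×10⁻⁵ mol L⁻¹
Q = [Tl⁺]^2[CrO₄²⁻] = 7.0×10⁻¹¹
Because Q > Ksp (7.0×10⁻¹¹ vs 4.5×10⁻¹³), a precipitate of Tl₂CrO₄ forms.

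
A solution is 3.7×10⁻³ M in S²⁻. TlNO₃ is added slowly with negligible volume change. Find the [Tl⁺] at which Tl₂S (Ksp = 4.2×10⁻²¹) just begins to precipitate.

1.1×10⁻⁹ M

Each salt precipitates once Q = Ksp for that salt.
Tl₂S(s) ⇌ 2 Tl⁺(aq) + S²⁻(aq)
Ksp = [Tl⁺]^2[S²⁻] = [Tl⁺]^2(3.7×10⁻³)
[Tl⁺]^2 = 4.2×10⁻²¹ / (3.7×10⁻³) = 1.1×10⁻¹⁸
[Tl⁺] = 1.1×10⁻⁹ M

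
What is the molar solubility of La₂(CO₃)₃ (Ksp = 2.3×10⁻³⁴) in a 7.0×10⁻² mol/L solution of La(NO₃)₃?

1.2×10⁻¹¹ M

La₂(CO₃)₃(s) ⇌ 2 La³⁺(aq) + 3 CO₃²⁻(aq)
La³⁺ is already present at 7.0×10⁻² mol/L. If s mol/L of La₂(CO₃)₃ dissolves, [CO₃²⁻] = 3s while [La³⁺] ≈ 7.0×10⁻² mol/L.
Ksp = [La³⁺]^2[CO₃²⁻]^3 = (7.0×10⁻²)^2(3s)^3
(3s)^3 = 2.3×10⁻³⁴ / (7.0×10⁻²)^2 = 4.7×10⁻³²
s = 1.2×10⁻¹¹ mol/L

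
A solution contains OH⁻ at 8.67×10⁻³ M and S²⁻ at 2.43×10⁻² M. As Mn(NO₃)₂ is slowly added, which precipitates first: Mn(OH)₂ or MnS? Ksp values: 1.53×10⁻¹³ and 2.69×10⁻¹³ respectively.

The threshold for precipitation is Q = Ksp.
For Mn(OH)₂: [Mn²⁺] = (Ksp/[OH⁻]^2) = 2.04×10⁻⁹ M
For MnS: [Mn²⁺] = (Ksp/[S²⁻]) = 1.11×10⁻¹¹ M
The smaller threshold [Mn²⁺] is reached first, so MnS precipitates first.

MnS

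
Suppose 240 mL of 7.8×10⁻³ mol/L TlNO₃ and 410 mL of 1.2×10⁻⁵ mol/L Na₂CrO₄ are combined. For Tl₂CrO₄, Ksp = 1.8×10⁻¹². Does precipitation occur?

Yes

Total volume after mixing = 240 + 410 = 650 mL.
[Tl⁺] = (7.8×10⁻³)(240)/650 = 2.9×10⁻³ mol/L
[CrO₄²⁻] = (1.2×10⁻⁵)(410)/650 = 7.6×10⁻⁶ mol/L
Q = [Tl⁺]^2[CrO₄²⁻] = 6.3×10⁻¹¹
Since Q (6.3×10⁻¹¹) exceeds Ksp (1.8×10⁻¹²), Tl₂CrO₄ will precipitate.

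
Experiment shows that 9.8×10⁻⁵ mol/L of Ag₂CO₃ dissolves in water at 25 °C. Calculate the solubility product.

Ksp = 3.8×10⁻¹²

Ag₂CO₃(s) ⇌ 2 Ag⁺(aq) + CO₃²⁻(aq)
With molar solubility s: [Ag⁺] = 2s, [CO₃²⁻] = s.
Ksp = [Ag⁺]^2[CO₃²⁻] = (2s)^2 · s = 4s^3
Ksp = 4 × (9.8×10⁻⁵)^3 = 3.8×10⁻¹²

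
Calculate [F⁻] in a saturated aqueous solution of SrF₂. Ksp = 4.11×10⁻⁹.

SrF₂(s) ⇌ Sr²⁺(aq) + 2 F⁻(aq)
Let s be the molar solubility. Then [Sr²⁺] = s and [F⁻] = 2s.
Ksp = [Sr²⁺][F⁻]^2 = s · (2s)^2 = 4s^3 = 4.11×10⁻⁹
s = 1.01×10⁻³ mol/L
[F⁻] = 2s = 2.02×10⁻³ mol/L

2.02×10⁻³ M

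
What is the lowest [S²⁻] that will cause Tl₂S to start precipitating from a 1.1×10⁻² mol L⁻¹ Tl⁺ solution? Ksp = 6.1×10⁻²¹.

A salt starts to precipitate once the ion product Q reaches its Ksp.
Tl₂S(s) ⇌ 2 Tl⁺(aq) + S²⁻(aq)
Ksp = [Tl⁺]^2[S²⁻] = [S²⁻](1.1×10⁻²)^2
[S²⁻] = 6.1×10⁻²¹ / (1.1×10⁻²)^2 = 5.0×10⁻¹⁷
[S²⁻] = 5.0×10⁻¹⁷ mol L⁻¹

5.0×10⁻¹⁷ M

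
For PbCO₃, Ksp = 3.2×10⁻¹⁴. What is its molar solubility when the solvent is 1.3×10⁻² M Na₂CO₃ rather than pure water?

PbCO₃(s) ⇌ Pb²⁺(aq) + CO₃²⁻(aq)
The solution already contains CO₃²⁻ at 1.3×10⁻² M. Let s be the molar solubility of PbCO₃.
[CO₃²⁻] ≈ 1.3×10⁻² M (common ion dominates); [Pb²⁺] = s.
Ksp = [Pb²⁺][CO₃²⁻] = s(1.3×10⁻²)
s = 3.2×10⁻¹⁴ / (1.3×10⁻²) = 2.5×10⁻¹²
s = 2.5×10⁻¹² M

2.5×10⁻¹² M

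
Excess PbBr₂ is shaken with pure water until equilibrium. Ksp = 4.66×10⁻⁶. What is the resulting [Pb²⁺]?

1.05×10⁻² M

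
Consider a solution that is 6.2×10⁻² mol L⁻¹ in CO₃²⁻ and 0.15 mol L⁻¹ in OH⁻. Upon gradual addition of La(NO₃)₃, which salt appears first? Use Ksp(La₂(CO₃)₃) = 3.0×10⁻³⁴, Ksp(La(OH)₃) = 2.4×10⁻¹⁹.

La(OH)₃

The threshold for precipitation is Q = Ksp.
For La₂(CO₃)₃: [La³⁺] = (Ksp/[CO₃²⁻]^3)^(1/2) = 1.1×10⁻¹⁵ mol L⁻¹
For La(OH)₃: [La³⁺] = (Ksp/[OH⁻]^3) = 7.1×10⁻¹⁷ mol L⁻¹
The smaller threshold [La³⁺] is reached first, so La(OH)₃ precipitates first.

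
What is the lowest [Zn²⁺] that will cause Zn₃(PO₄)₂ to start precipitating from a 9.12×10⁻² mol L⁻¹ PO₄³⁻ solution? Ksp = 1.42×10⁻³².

1.20×10⁻¹⁰ M

A salt starts to precipitate once the ion product Q reaches its Ksp.
Zn₃(PO₄)₂(s) ⇌ 3 Zn²⁺(aq) + 2 PO₄³⁻(aq)
Ksp = [Zn²⁺]^3[PO₄³⁻]^2 = [Zn²⁺]^3(9.12×10⁻²)^2
[Zn²⁺]^3 = 1.42×10⁻³² / (9.12×10⁻²)^2 = 1.71×10⁻³⁰
[Zn²⁺] = 1.20×10⁻¹⁰ mol L⁻¹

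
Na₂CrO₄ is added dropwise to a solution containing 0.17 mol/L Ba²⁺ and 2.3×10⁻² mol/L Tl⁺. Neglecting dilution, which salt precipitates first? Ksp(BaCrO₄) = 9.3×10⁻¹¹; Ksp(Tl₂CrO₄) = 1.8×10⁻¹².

BaCrO₄

The threshold for precipitation is Q = Ksp.
For BaCrO₄: [CrO₄²⁻] = (Ksp/[Ba²⁺]) = 5.5×10⁻¹⁰ mol/L
For Tl₂CrO₄: [CrO₄²⁻] = (Ksp/[Tl⁺]^2) = 3.4×10⁻⁹ mol/L
BaCrO₄ requires the lower [CrO₄²⁻], so it precipitates first.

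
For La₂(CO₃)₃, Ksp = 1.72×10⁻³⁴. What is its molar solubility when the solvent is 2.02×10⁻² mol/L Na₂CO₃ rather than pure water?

La₂(CO₃)₃(s) ⇌ 2 La³⁺(aq) + 3 CO₃²⁻(aq)
The solution already contains CO₃²⁻ at 2.02×10⁻² mol/L. Let s be the molar solubility of La₂(CO₃)₃.
[CO₃²⁻] ≈ 2.02×10⁻² mol/L (common ion dominates); [La³⁺] = 2s.
Ksp = [La³⁺]^2[CO₃²⁻]^3 = (2s)^2(2.02×10⁻²)^3
(2s)^2 = 1.72×10⁻³⁴ / (2.02×10⁻²)^3 = 2.09×10⁻²⁹
s = 2.28×10⁻¹⁵ mol/L

2.28×10⁻¹⁵ M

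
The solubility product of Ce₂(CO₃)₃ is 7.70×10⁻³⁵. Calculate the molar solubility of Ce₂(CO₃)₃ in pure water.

Ce₂(CO₃)₃(s) ⇌ 2 Ce³⁺(aq) + 3 CO₃²⁻(aq)
With molar solubility s: [Ce³⁺] = 2s, [CO₃²⁻] = 3s.
Ksp = [Ce³⁺]^2[CO₃²⁻]^3 = (2s)^2 · (3s)^3 = 108s^5
108s^5 = 7.70×10⁻³⁵  ⇒  s^5 = 7.13×10⁻³⁷
s = 5.90×10⁻⁸ mol L⁻¹

5.90×10⁻⁸ M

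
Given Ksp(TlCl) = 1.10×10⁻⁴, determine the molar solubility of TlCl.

TlCl(s) ⇌ Tl⁺(aq) + Cl⁻(aq)
For each mole of TlCl that dissolves per liter, [Tl⁺] = s and [Cl⁻] = s; let s denote this solubility.
Ksp = [Tl⁺][Cl⁻] = s · s = s^2
s^2 = 1.10×10⁻⁴
Taking the 2nd root, s = 1.05×10⁻² mol/L.

1.05×10⁻² M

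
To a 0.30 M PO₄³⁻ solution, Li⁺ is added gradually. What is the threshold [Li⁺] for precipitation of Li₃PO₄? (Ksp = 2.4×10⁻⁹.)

Each salt precipitates once Q = Ksp for that salt.
Li₃PO₄(s) ⇌ 3 Li⁺(aq) + PO₄³⁻(aq)
Ksp = [Li⁺]^3[PO₄³⁻] = [Li⁺]^3(0.30)
[Li⁺]^3 = 2.4×10⁻⁹ / (0.30) = 8.0×10⁻⁹
[Li⁺] = 2.0×10⁻³ M

2.0×10⁻³ M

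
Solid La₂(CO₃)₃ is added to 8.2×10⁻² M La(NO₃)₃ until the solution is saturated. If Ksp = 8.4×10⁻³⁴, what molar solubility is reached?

La₂(CO₃)₃(s) ⇌ 2 La³⁺(aq) + 3 CO₃²⁻(aq)
Let s be the solubility of La₂(CO₃)₃ here. The common ion gives [La³⁺] ≈ 8.2×10⁻² M, and [CO₃²⁻] = 3s.
Ksp = [La³⁺]^2[CO₃²⁻]^3 = (8.2×10⁻²)^2(3s)^3
(3s)^3 = 8.4×10⁻³⁴ / (8.2×10⁻²)^2 = 1.2×10⁻³¹
s = 1.7×10⁻¹¹ M

1.7×10⁻¹¹ M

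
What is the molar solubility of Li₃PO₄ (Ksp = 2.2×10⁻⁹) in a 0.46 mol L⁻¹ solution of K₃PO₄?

5.6×10⁻⁴ M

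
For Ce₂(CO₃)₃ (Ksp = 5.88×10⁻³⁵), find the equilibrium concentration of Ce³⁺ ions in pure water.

1.12×10⁻⁷ M

Ce₂(CO₃)₃(s) ⇌ 2 Ce³⁺(aq) + 3 CO₃²⁻(aq)
With molar solubility s: [Ce³⁺] = 2s, [CO₃²⁻] = 3s.
Ksp = [Ce³⁺]^2[CO₃²⁻]^3 = (2s)^2 · (3s)^3 = 108s^5 = 5.88×10⁻³⁵
s = 5.59×10⁻⁸ mol/L
[Ce³⁺] = 2s = 1.12×10⁻⁷ mol/L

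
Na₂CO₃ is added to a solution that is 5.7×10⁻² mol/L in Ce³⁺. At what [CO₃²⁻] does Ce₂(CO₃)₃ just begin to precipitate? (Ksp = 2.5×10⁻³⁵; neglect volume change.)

2.0×10⁻¹¹ M

Precipitation begins when Q = Ksp.
Ce₂(CO₃)₃(s) ⇌ 2 Ce³⁺(aq) + 3 CO₃²⁻(aq)
Ksp = [Ce³⁺]^2[CO₃²⁻]^3 = [CO₃²⁻]^3(5.7×10⁻²)^2
[CO₃²⁻]^3 = 2.5×10⁻³⁵ / (5.7×10⁻²)^2 = 7.7×10⁻³³
[CO₃²⁻] = 2.0×10⁻¹¹ mol/L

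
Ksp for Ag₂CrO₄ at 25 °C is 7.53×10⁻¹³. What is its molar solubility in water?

Ag₂CrO₄(s) ⇌ 2 Ag⁺(aq) + CrO₄²⁻(aq)
Call the molar solubility s, so that [Ag⁺] = 2s and [CrO₄²⁻] = s.
Ksp = [Ag⁺]^2[CrO₄²⁻] = (2s)^2 · s = 4s^3
4s^3 = 7.53×10⁻¹³  ⇒  s^3 = 1.88×10⁻¹³
s = (1.88×10⁻¹³)^(1/3) = 5.73×10⁻⁵ mol L⁻¹

5.73×10⁻⁵ M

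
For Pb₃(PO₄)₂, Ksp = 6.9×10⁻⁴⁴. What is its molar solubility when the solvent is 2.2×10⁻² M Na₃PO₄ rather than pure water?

Pb₃(PO₄)₂(s) ⇌ 3 Pb²⁺(aq) + 2 PO₄³⁻(aq)
PO₄³⁻ is already present at 2.2×10⁻² M. If s mol/L of Pb₃(PO₄)₂ dissolves, [Pb²⁺] = 3s while [PO₄³⁻] ≈ 2.2×10⁻² M.
Ksp = [Pb²⁺]^3[PO₄³⁻]^2 = (3s)^3(2.2×10⁻²)^2
(3s)^3 = 6.9×10⁻⁴⁴ / (2.2×10⁻²)^2 = 1.4×10⁻⁴⁰
s = 1.7×10⁻¹⁴ M

1.7×10⁻¹⁴ M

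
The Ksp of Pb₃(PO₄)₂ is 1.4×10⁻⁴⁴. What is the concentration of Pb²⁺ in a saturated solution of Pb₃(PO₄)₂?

Pb₃(PO₄)₂(s) ⇌ 3 Pb²⁺(aq) + 2 PO₄³⁻(aq)
For each mole of Pb₃(PO₄)₂ that dissolves per liter, [Pb²⁺] = 3s and [PO₄³⁻] = 2s; let s denote this solubility.
Ksp = [Pb²⁺]^3[PO₄³⁻]^2 = (3s)^3 · (2s)^2 = 108s^5 = 1.4×10⁻⁴⁴
s = 6.6×10⁻¹⁰ M
[Pb²⁺] = 3s = 2.0×10⁻⁹ M

2.0×10⁻⁹ M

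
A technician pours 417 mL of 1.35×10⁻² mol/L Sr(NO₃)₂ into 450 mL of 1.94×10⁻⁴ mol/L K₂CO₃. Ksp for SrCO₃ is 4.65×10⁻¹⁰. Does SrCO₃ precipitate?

After mixing, V = 417 mL + 450 mL = 867 mL.
[Sr²⁺] = (1.35×10⁻²)(417)/867 = 6.49×10⁻³ mol/L
[CO₃²⁻] = (1.94×10⁻⁴)(450)/867 = 1.01×10⁻⁴ mol/L
Q = [Sr²⁺][CO₃²⁻] = 6.54×10⁻⁷
Because Q > Ksp (6.54×10⁻⁷ vs 4.65×10⁻¹⁰), a precipitate of SrCO₃ forms.

Yes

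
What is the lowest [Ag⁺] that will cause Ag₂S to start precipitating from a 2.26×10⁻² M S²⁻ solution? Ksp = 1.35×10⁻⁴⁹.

A salt starts to precipitate once the ion product Q reaches its Ksp.
Ag₂S(s) ⇌ 2 Ag⁺(aq) + S²⁻(aq)
Ksp = [Ag⁺]^2[S²⁻] = [Ag⁺]^2(2.26×10⁻²)
[Ag⁺]^2 = 1.35×10⁻⁴⁹ / (2.26×10⁻²) = 5.97×10⁻⁴⁸
[Ag⁺] = 2.44×10⁻²⁴ M

2.44×10⁻²⁴ M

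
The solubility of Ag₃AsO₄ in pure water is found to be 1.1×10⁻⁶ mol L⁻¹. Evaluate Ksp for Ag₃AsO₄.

Ag₃AsO₄(s) ⇌ 3 Ag⁺(aq) + AsO₄³⁻(aq)
With molar solubility s: [Ag⁺] = 3s, [AsO₄³⁻] = s.
Ksp = [Ag⁺]^3[AsO₄³⁻] = (3s)^3 · s = 27s^4
Ksp = 27 × (1.1×10⁻⁶)^4 = 4.0×10⁻²³

Ksp = 4.0×10⁻²³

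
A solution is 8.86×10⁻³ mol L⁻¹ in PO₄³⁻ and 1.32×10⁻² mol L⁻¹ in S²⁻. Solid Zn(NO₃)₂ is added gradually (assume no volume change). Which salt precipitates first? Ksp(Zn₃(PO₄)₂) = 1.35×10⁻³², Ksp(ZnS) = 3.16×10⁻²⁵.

Precipitation begins when Q = Ksp.
For Zn₃(PO₄)₂: [Zn²⁺] = (Ksp/[PO₄³⁻]^2)^(1/3) = 5.56×10⁻¹⁰ mol L⁻¹
For ZnS: [Zn²⁺] = (Ksp/[S²⁻]) = 2.39×10⁻²³ mol L⁻¹
The smaller threshold [Zn²⁺] is reached first, so ZnS precipitates first.

ZnS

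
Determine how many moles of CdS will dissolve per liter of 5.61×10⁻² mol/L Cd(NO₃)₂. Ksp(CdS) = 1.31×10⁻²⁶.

2.34×10⁻²⁵ M

CdS(s) ⇌ Cd²⁺(aq) + S²⁻(aq)
The solution already contains Cd²⁺ at 5.61×10⁻² mol/L. Let s be the molar solubility of CdS.
[Cd²⁺] ≈ 5.61×10⁻² mol/L (common ion dominates); [S²⁻] = s.
Ksp = [Cd²⁺][S²⁻] = (5.61×10⁻²)s
s = 1.31×10⁻²⁶ / (5.61×10⁻²) = 2.34×10⁻²⁵
s = 2.34×10⁻²⁵ mol/L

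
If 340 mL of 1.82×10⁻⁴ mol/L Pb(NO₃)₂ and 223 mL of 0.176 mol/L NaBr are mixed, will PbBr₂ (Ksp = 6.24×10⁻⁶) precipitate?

No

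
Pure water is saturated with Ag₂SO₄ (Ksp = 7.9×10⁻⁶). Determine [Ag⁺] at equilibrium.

2.5×10⁻² M

Ag₂SO₄(s) ⇌ 2 Ag⁺(aq) + SO₄²⁻(aq)
If s mol/L of Ag₂SO₄ dissolves, [Ag⁺] = 2s and [SO₄²⁻] = s.
Ksp = [Ag⁺]^2[SO₄²⁻] = (2s)^2 · s = 4s^3 = 7.9×10⁻⁶
s = 1.3×10⁻² mol/L
[Ag⁺] = 2s = 2.5×10⁻² mol/L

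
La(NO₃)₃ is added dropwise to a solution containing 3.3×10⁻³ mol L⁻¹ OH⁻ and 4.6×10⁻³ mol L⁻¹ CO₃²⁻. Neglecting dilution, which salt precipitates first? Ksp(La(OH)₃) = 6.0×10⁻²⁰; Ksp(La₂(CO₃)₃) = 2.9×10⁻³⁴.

La₂(CO₃)₃

Precipitation of each salt begins when its ion product equals Ksp.
For La(OH)₃: [La³⁺] = (Ksp/[OH⁻]^3) = 1.7×10⁻¹² mol L⁻¹
For La₂(CO₃)₃: [La³⁺] = (Ksp/[CO₃²⁻]^3)^(1/2) = 5.5×10⁻¹⁴ mol L⁻¹
La₂(CO₃)₃ requires the lower [La³⁺], so it precipitates first.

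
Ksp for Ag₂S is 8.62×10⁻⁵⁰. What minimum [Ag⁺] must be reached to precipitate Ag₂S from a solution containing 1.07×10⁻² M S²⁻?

A salt starts to precipitate once the ion product Q reaches its Ksp.
Ag₂S(s) ⇌ 2 Ag⁺(aq) + S²⁻(aq)
Ksp = [Ag⁺]^2[S²⁻] = [Ag⁺]^2(1.07×10⁻²)
[Ag⁺]^2 = 8.62×10⁻⁵⁰ / (1.07×10⁻²) = 8.06×10⁻⁴⁸
[Ag⁺] = 2.84×10⁻²⁴ M

2.84×10⁻²⁴ M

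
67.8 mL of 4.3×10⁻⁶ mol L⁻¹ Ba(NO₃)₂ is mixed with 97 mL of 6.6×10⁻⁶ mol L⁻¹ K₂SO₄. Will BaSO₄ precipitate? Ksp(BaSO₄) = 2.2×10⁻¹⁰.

No

Total volume after mixing = 67.8 + 97 = 164.8 mL.
[Ba²⁺] = (4.3×10⁻⁶)(67.8)/164.8 = 1.8×10⁻⁶ mol L⁻¹
[SO₄²⁻] = (6.6×10⁻⁶)(97)/164.8 = 3.9×10⁻⁶ mol L⁻¹
Q = [Ba²⁺][SO₄²⁻] = 6.9×10⁻¹²
Q = 6.9×10⁻¹² < Ksp = 2.2×10⁻¹⁰, so the solution is unsaturated and no precipitate forms.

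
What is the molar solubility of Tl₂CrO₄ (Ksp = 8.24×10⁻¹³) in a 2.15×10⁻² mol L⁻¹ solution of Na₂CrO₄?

3.10×10⁻⁶ M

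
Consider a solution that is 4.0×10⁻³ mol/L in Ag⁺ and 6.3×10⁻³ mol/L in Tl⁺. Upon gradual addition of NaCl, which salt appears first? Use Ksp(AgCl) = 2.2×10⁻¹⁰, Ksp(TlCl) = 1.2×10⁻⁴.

AgCl

Each salt precipitates once Q = Ksp for that salt.
For AgCl: [Cl⁻] = (Ksp/[Ag⁺]) = 5.5×10⁻⁸ mol/L
For TlCl: [Cl⁻] = (Ksp/[Tl⁺]) = 1.9×10⁻² mol/L
Since AgCl needs less Cl⁻ to reach saturation, it precipitates first.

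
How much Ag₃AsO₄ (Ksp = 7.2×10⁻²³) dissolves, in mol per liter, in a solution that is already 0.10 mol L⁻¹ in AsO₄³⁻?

Ag₃AsO₄(s) ⇌ 3 Ag⁺(aq) + AsO₄³⁻(aq)
The solution already contains AsO₄³⁻ at 0.10 mol L⁻¹. Let s be the molar solubility of Ag₃AsO₄.
[AsO₄³⁻] ≈ 0.10 mol L⁻¹ (common ion dominates); [Ag⁺] = 3s.
Ksp = [Ag⁺]^3[AsO₄³⁻] = (3s)^3(0.10)
(3s)^3 = 7.2×10⁻²³ / (0.10) = 7.2×10⁻²²
s = 3.0×10⁻⁸ mol L⁻¹

3.0×10⁻⁸ M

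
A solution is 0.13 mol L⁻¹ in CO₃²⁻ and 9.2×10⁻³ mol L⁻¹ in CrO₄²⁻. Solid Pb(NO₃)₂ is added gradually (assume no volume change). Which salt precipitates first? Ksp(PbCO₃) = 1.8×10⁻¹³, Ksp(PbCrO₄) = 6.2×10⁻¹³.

A salt starts to precipitate once the ion product Q reaches its Ksp.
For PbCO₃: [Pb²⁺] = (Ksp/[CO₃²⁻]) = 1.4×10⁻¹² mol L⁻¹
For PbCrO₄: [Pb²⁺] = (Ksp/[CrO₄²⁻]) = 6.7×10⁻¹¹ mol L⁻¹
PbCO₃ requires the lower [Pb²⁺], so it precipitates first.

PbCO₃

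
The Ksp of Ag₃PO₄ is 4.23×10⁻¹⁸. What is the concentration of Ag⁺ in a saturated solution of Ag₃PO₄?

5.97×10⁻⁵ M

Ag₃PO₄(s) ⇌ 3 Ag⁺(aq) + PO₄³⁻(aq)
Let s be the molar solubility. Then [Ag⁺] = 3s and [PO₄³⁻] = s.
Ksp = [Ag⁺]^3[PO₄³⁻] = (3s)^3 · s = 27s^4 = 4.23×10⁻¹⁸
s = 1.99×10⁻⁵ mol/L
[Ag⁺] = 3s = 5.97×10⁻⁵ mol/L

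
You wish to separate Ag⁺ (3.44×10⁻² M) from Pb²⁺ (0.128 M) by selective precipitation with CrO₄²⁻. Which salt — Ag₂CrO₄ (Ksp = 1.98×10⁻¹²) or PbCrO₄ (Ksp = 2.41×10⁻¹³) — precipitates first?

A salt starts to precipitate once the ion product Q reaches its Ksp.
For Ag₂CrO₄: [CrO₄²⁻] = (Ksp/[Ag⁺]^2) = 1.67×10⁻⁹ M
For PbCrO₄: [CrO₄²⁻] = (Ksp/[Pb²⁺]) = 1.88×10⁻¹² M
The smaller threshold [CrO₄²⁻] is reached first, so PbCrO₄ precipitates first.

PbCrO₄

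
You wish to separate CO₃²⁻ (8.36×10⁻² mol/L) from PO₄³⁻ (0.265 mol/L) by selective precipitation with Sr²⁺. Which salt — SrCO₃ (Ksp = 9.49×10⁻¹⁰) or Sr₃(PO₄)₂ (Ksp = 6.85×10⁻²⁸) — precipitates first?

Each salt precipitates once Q = Ksp for that salt.
For SrCO₃: [Sr²⁺] = (Ksp/[CO₃²⁻]) = 1.14×10⁻⁸ mol/L
For Sr₃(PO₄)₂: [Sr²⁺] = (Ksp/[PO₄³⁻]^2)^(1/3) = 2.14×10⁻⁹ mol/L
The smaller threshold [Sr²⁺] is reached first, so Sr₃(PO₄)₂ precipitates first.

Sr₃(PO₄)₂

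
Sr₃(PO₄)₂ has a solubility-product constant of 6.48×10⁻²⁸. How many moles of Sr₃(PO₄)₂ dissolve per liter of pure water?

Sr₃(PO₄)₂(s) ⇌ 3 Sr²⁺(aq) + 2 PO₄³⁻(aq)
Call the molar solubility s, so that [Sr²⁺] = 3s and [PO₄³⁻] = 2s.
Ksp = [Sr²⁺]^3[PO₄³⁻]^2 = (3s)^3 · (2s)^2 = 108s^5
108s^5 = 6.48×10⁻²⁸  ⇒  s^5 = 6.00×10⁻³⁰
Taking the 5th root, s = 1.43×10⁻⁶ M.

1.43×10⁻⁶ M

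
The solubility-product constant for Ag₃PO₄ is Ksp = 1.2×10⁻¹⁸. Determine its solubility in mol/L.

1.5×10⁻⁵ M

Ag₃PO₄(s) ⇌ 3 Ag⁺(aq) + PO₄³⁻(aq)
Let s be the molar solubility. Then [Ag⁺] = 3s and [PO₄³⁻] = s.
Ksp = [Ag⁺]^3[PO₄³⁻] = (3s)^3 · s = 27s^4
27s^4 = 1.2×10⁻¹⁸  ⇒  s^4 = 4.4×10⁻²⁰
Taking the 4th root, s = 1.5×10⁻⁵ mol L⁻¹.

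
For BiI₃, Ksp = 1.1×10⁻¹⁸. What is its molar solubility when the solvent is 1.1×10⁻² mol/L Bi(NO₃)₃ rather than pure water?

BiI₃(s) ⇌ Bi³⁺(aq) + 3 I⁻(aq)
Bi³⁺ is already present at 1.1×10⁻² mol/L. If s mol/L of BiI₃ dissolves, [I⁻] = 3s while [Bi³⁺] ≈ 1.1×10⁻² mol/L.
Ksp = [Bi³⁺][I⁻]^3 = (1.1×10⁻²)(3s)^3
(3s)^3 = 1.1×10⁻¹⁸ / (1.1×10⁻²) = 1.0×10⁻¹⁶
s = 1.5×10⁻⁶ mol/L

1.5×10⁻⁶ M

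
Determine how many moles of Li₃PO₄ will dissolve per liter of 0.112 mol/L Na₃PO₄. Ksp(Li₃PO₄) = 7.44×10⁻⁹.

1.35×10⁻³ M

Li₃PO₄(s) ⇌ 3 Li⁺(aq) + PO₄³⁻(aq)
With PO₄³⁻ already at 0.112 mol/L and s small, take [PO₄³⁻] ≈ 0.112 mol/L and [Li⁺] = 3s.
Ksp = [Li⁺]^3[PO₄³⁻] = (3s)^3(0.112)
(3s)^3 = 7.44×10⁻⁹ / (0.112) = 6.64×10⁻⁸
s = 1.35×10⁻³ mol/L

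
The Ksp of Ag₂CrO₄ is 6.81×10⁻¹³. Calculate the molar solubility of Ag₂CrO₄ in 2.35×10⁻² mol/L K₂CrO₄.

Ag₂CrO₄(s) ⇌ 2 Ag⁺(aq) + CrO₄²⁻(aq)
The solution already contains CrO₄²⁻ at 2.35×10⁻² mol/L. Let s be the molar solubility of Ag₂CrO₄.
[CrO₄²⁻] ≈ 2.35×10⁻² mol/L (common ion dominates); [Ag⁺] = 2s.
Ksp = [Ag⁺]^2[CrO₄²⁻] = (2s)^2(2.35×10⁻²)
(2s)^2 = 6.81×10⁻¹³ / (2.35×10⁻²) = 2.90×10⁻¹¹
s = 2.69×10⁻⁶ mol/L

2.69×10⁻⁶ M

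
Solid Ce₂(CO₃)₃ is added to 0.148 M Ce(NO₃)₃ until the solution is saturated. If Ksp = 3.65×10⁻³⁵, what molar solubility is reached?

Ce₂(CO₃)₃(s) ⇌ 2 Ce³⁺(aq) + 3 CO₃²⁻(aq)
The solution already contains Ce³⁺ at 0.148 M. Let s be the molar solubility of Ce₂(CO₃)₃.
[Ce³⁺] ≈ 0.148 M (common ion dominates); [CO₃²⁻] = 3s.
Ksp = [Ce³⁺]^2[CO₃²⁻]^3 = (0.148)^2(3s)^3
(3s)^3 = 3.65×10⁻³⁵ / (0.148)^2 = 1.67×10⁻³³
s = 3.95×10⁻¹² M

3.95×10⁻¹² M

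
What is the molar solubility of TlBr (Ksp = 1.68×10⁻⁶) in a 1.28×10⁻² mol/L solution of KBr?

TlBr(s) ⇌ Tl⁺(aq) + Br⁻(aq)
The solution already contains Br⁻ at 1.28×10⁻² mol/L. Let s be the molar solubility of TlBr.
[Br⁻] ≈ 1.28×10⁻² mol/L (common ion dominates); [Tl⁺] = s.
Ksp = [Tl⁺][Br⁻] = s(1.28×10⁻²)
s = 1.68×10⁻⁶ / (1.28×10⁻²) = 1.31×10⁻⁴
s = 1.31×10⁻⁴ mol/L

1.31×10⁻⁴ M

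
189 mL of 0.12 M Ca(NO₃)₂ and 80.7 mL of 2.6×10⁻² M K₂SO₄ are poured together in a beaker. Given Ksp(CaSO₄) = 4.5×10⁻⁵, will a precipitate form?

Yes

The combined volume is 269.7 mL.
[Ca²⁺] = (0.12)(189)/269.7 = 8.4×10⁻² M
[SO₄²⁻] = (2.6×10⁻²)(80.7)/269.7 = 7.8×10⁻³ M
Q = [Ca²⁺][SO₄²⁻] = 6.5×10⁻⁴
Since Q (6.5×10⁻⁴) exceeds Ksp (4.5×10⁻⁵), CaSO₄ will precipitate.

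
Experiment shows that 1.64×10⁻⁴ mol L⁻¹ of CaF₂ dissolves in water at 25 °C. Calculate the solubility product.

CaF₂(s) ⇌ Ca²⁺(aq) + 2 F⁻(aq)
For each mole of CaF₂ that dissolves per liter, [Ca²⁺] = s and [F⁻] = 2s; let s denote this solubility.
Ksp = [Ca²⁺][F⁻]^2 = s · (2s)^2 = 4s^3
Ksp = 4 × (1.64×10⁻⁴)^3 = 1.76×10⁻¹¹

Ksp = 1.76×10⁻¹¹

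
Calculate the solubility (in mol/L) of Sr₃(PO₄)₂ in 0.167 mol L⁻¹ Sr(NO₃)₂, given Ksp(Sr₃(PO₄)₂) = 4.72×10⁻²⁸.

Sr₃(PO₄)₂(s) ⇌ 3 Sr²⁺(aq) + 2 PO₄³⁻(aq)
The solution already contains Sr²⁺ at 0.167 mol L⁻¹. Let s be the molar solubility of Sr₃(PO₄)₂.
[Sr²⁺] ≈ 0.167 mol L⁻¹ (common ion dominates); [PO₄³⁻] = 2s.
Ksp = [Sr²⁺]^3[PO₄³⁻]^2 = (0.167)^3(2s)^2
(2s)^2 = 4.72×10⁻²⁸ / (0.167)^3 = 1.01×10⁻²⁵
s = 1.59×10⁻¹³ mol L⁻¹

1.59×10⁻¹³ M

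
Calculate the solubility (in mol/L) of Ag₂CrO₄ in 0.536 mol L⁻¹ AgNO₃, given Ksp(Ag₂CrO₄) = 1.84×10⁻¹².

6.40×10⁻¹² M

Ag₂CrO₄(s) ⇌ 2 Ag⁺(aq) + CrO₄²⁻(aq)
With Ag⁺ already at 0.536 mol L⁻¹ and s small, take [Ag⁺] ≈ 0.536 mol L⁻¹ and [CrO₄²⁻] = s.
Ksp = [Ag⁺]^2[CrO₄²⁻] = (0.536)^2s
s = 1.84×10⁻¹² / (0.536)^2 = 6.40×10⁻¹²
s = 6.40×10⁻¹² mol L⁻¹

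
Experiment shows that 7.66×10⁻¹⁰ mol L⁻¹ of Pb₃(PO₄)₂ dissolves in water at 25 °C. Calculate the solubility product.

Ksp = 2.85×10⁻⁴⁴

Pb₃(PO₄)₂(s) ⇌ 3 Pb²⁺(aq) + 2 PO₄³⁻(aq)
Call the molar solubility s, so that [Pb²⁺] = 3s and [PO₄³⁻] = 2s.
Ksp = [Pb²⁺]^3[PO₄³⁻]^2 = (3s)^3 · (2s)^2 = 108s^5
Ksp = 108 × (7.66×10⁻¹⁰)^5 = 2.85×10⁻⁴⁴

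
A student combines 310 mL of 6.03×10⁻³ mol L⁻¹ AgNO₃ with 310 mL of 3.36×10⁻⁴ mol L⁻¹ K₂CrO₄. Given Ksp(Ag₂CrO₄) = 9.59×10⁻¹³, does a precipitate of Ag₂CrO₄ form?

Yes

Total volume after mixing = 310 + 310 = 620 mL.
[Ag⁺] = (6.03×10⁻³)(310)/620 = 3.02×10⁻³ mol L⁻¹
[CrO₄²⁻] = (3.36×10⁻⁴)(310)/620 = 1.68×10⁻⁴ mol L⁻¹
Q = [Ag⁺]^2[CrO₄²⁻] = 1.53×10⁻⁹
Q = 1.53×10⁻⁹ > Ksp = 9.59×10⁻¹³, so the solution is supersaturated and Ag₂CrO₄ precipitates.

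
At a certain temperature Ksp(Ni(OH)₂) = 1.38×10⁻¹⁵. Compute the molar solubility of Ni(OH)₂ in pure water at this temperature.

7.01×10⁻⁶ M

Ni(OH)₂(s) ⇌ Ni²⁺(aq) + 2 OH⁻(aq)
If s mol/L of Ni(OH)₂ dissolves, [Ni²⁺] = s and [OH⁻] = 2s.
Ksp = [Ni²⁺][OH⁻]^2 = s · (2s)^2 = 4s^3
4s^3 = 1.38×10⁻¹⁵  ⇒  s^3 = 3.45×10⁻¹⁶
s = (3.45×10⁻¹⁶)^(1/3) = 7.01×10⁻⁶ mol/L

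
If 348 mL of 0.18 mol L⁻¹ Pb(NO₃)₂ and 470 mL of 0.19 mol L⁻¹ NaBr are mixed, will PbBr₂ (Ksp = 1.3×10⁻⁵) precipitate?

Yes

The combined volume is 818 mL.
[Pb²⁺] = (0.18)(348)/818 = 7.7×10⁻² mol L⁻¹
[Br⁻] = (0.19)(470)/818 = 0.11 mol L⁻¹
Q = [Pb²⁺][Br⁻]^2 = 9.1×10⁻⁴
Because Q > Ksp (9.1×10⁻⁴ vs 1.3×10⁻⁵), a precipitate of PbBr₂ forms.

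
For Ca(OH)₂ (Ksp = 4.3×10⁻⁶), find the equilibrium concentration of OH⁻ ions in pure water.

2.0×10⁻² M

Ca(OH)₂(s) ⇌ Ca²⁺(aq) + 2 OH⁻(aq)
With molar solubility s: [Ca²⁺] = s, [OH⁻] = 2s.
Ksp = [Ca²⁺][OH⁻]^2 = s · (2s)^2 = 4s^3 = 4.3×10⁻⁶
s = 1.0×10⁻² mol/L
[OH⁻] = 2s = 2.0×10⁻² mol/L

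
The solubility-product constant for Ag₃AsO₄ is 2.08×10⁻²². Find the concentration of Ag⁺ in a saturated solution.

5.00×10⁻⁶ M

Ag₃AsO₄(s) ⇌ 3 Ag⁺(aq) + AsO₄³⁻(aq)
For each mole of Ag₃AsO₄ that dissolves per liter, [Ag⁺] = 3s and [AsO₄³⁻] = s; let s denote this solubility.
Ksp = [Ag⁺]^3[AsO₄³⁻] = (3s)^3 · s = 27s^4 = 2.08×10⁻²²
s = 1.67×10⁻⁶ mol L⁻¹
[Ag⁺] = 3s = 5.00×10⁻⁶ mol L⁻¹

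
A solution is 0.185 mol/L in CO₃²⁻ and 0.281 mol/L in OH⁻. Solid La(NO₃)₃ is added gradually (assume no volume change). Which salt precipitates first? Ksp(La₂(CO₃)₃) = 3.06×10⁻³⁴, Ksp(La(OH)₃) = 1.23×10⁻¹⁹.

Precipitation of each salt begins when its ion product equals Ksp.
For La₂(CO₃)₃: [La³⁺] = (Ksp/[CO₃²⁻]^3)^(1/2) = 2.20×10⁻¹⁶ mol/L
For La(OH)₃: [La³⁺] = (Ksp/[OH⁻]^3) = 5.54×10⁻¹⁸ mol/L
La(OH)₃ requires the lower [La³⁺], so it precipitates first.

La(OH)₃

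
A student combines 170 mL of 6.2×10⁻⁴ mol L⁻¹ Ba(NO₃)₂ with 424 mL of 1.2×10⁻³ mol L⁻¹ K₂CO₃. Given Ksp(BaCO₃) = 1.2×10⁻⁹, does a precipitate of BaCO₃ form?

Total volume after mixing = 170 + 424 = 594 mL.
[Ba²⁺] = (6.2×10⁻⁴)(170)/594 = 1.8×10⁻⁴ mol L⁻¹
[CO₃²⁻] = (1.2×10⁻³)(424)/594 = 8.6×10⁻⁴ mol L⁻¹
Q = [Ba²⁺][CO₃²⁻] = 1.5×10⁻⁷
Because Q > Ksp (1.5×10⁻⁷ vs 1.2×10⁻⁹), a precipitate of BaCO₃ forms.

Yes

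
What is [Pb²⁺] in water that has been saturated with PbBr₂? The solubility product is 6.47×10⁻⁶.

1.17×10⁻² M

PbBr₂(s) ⇌ Pb²⁺(aq) + 2 Br⁻(aq)
If s mol/L of PbBr₂ dissolves, [Pb²⁺] = s and [Br⁻] = 2s.
Ksp = [Pb²⁺][Br⁻]^2 = s · (2s)^2 = 4s^3 = 6.47×10⁻⁶
s = 1.17×10⁻² M
[Pb²⁺] = s = 1.17×10⁻² M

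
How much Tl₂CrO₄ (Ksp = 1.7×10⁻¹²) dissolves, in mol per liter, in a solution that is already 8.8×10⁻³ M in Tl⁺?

Tl₂CrO₄(s) ⇌ 2 Tl⁺(aq) + CrO₄²⁻(aq)
The solution already contains Tl⁺ at 8.8×10⁻³ M. Let s be the molar solubility of Tl₂CrO₄.
[Tl⁺] ≈ 8.8×10⁻³ M (common ion dominates); [CrO₄²⁻] = s.
Ksp = [Tl⁺]^2[CrO₄²⁻] = (8.8×10⁻³)^2s
s = 1.7×10⁻¹² / (8.8×10⁻³)^2 = 2.2×10⁻⁸
s = 2.2×10⁻⁸ M

2.2×10⁻⁸ M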